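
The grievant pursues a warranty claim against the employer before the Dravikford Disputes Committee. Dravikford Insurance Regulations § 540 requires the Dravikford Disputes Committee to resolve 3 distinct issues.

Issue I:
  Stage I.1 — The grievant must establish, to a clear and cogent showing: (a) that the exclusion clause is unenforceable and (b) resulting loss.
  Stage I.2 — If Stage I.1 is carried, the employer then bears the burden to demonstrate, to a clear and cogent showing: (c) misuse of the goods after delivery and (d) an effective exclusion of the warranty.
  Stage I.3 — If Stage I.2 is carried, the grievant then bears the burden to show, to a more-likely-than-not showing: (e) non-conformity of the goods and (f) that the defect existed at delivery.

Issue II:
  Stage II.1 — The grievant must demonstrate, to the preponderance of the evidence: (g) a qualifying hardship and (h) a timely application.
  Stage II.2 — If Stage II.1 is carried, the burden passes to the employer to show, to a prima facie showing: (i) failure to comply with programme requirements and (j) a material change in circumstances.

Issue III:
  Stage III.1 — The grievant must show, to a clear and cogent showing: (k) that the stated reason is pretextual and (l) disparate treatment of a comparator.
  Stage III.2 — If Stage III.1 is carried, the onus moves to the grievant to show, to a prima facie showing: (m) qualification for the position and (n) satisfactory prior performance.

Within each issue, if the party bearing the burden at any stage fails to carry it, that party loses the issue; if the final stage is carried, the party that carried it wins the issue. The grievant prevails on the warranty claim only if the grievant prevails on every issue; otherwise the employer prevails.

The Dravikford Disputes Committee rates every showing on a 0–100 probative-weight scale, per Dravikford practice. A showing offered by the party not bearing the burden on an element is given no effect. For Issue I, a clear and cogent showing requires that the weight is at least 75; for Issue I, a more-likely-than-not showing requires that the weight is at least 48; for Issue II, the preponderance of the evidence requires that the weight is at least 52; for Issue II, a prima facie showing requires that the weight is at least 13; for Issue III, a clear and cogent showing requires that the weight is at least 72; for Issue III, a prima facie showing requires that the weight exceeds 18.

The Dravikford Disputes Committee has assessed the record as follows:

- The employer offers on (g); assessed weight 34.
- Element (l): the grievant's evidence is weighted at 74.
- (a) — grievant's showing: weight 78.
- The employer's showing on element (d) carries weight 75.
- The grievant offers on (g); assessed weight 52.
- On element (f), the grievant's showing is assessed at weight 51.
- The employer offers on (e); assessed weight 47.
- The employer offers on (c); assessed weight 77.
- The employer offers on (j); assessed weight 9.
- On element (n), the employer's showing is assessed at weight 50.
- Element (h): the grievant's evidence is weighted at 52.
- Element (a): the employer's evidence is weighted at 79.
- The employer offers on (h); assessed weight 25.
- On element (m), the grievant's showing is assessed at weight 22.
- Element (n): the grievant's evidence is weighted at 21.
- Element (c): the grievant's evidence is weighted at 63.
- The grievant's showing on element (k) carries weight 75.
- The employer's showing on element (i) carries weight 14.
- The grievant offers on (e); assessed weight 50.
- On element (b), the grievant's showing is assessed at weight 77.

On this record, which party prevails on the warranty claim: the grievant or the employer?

grievant

— Issue I —
Stage I.1 — burden on grievant; standard: a clear and cogent showing (weight is at least 75).
    (a): 78 (employer's 79 disregarded) ≥ 75 [met]
    (b): 77 ≥ 75 [met]
  Stage I.1 is satisfied; the onus moves to the employer.
Stage I.2 — burden on employer; standard: a clear and cogent showing (weight is at least 75).
    (c): 77 (grievant's 63 disregarded) ≥ 75 [met]
    (d): 75 ≥ 75 [met]
  Stage I.2 is satisfied; the onus moves to the grievant.
Stage I.3 — burden on grievant; standard: a more-likely-than-not showing (weight is at least 48).
    (e): 50 (employer's 47 disregarded) ≥ 48 [met]
    (f): 51 ≥ 48 [met]
  The grievant carries the last stage.
All stages carried — the grievant prevails on this issue.
— Issue II —
At Stage II.1 the grievant must meet the preponderance of the evidence (weight is at least 52): on (g) the weight is 52 (the employer's 34 is given no effect), ≥ 52, so (g) meets the standard; on (h) the weight is 52 (the employer's 25 is given no effect), ≥ 52, so (h) meets the standard.
  The grievant carries Stage II.1; the employer now bears the burden.
At Stage II.2 the employer must meet a prima facie showing (weight is at least 13): on (i) the weight is 14, ≥ 13, so (i) meets the standard; on (j) the weight is 9, < 13, so (j) does not meet the standard.
  Stage II.2 not carried; the employer fails its burden.
So the grievant prevails on this issue.
— Issue III —
At Stage III.1 the grievant must meet a clear and cogent showing (weight is at least 72): on (k) the weight is 75, which does reach 72, so (k) meets the standard; on (l) the weight is 74, ≥ 72, so (l) meets the standard.
  Stage III.1 carried; the burden remains with the grievant.
At Stage III.2 the grievant must meet a prima facie showing (weight exceeds 18): on (m) the weight is 22, which does exceed 18, so (m) meets the standard; on (n) the weight is 21 (the employer's 50 is given no effect), > 18, so (n) meets the standard.
  The grievant carries the last stage.
Every stage carried; the grievant prevails on this issue.
Per-issue: Issue I → grievant; Issue II → grievant; Issue III → grievant. The grievant must prevail on every issue; overall, the grievant prevails.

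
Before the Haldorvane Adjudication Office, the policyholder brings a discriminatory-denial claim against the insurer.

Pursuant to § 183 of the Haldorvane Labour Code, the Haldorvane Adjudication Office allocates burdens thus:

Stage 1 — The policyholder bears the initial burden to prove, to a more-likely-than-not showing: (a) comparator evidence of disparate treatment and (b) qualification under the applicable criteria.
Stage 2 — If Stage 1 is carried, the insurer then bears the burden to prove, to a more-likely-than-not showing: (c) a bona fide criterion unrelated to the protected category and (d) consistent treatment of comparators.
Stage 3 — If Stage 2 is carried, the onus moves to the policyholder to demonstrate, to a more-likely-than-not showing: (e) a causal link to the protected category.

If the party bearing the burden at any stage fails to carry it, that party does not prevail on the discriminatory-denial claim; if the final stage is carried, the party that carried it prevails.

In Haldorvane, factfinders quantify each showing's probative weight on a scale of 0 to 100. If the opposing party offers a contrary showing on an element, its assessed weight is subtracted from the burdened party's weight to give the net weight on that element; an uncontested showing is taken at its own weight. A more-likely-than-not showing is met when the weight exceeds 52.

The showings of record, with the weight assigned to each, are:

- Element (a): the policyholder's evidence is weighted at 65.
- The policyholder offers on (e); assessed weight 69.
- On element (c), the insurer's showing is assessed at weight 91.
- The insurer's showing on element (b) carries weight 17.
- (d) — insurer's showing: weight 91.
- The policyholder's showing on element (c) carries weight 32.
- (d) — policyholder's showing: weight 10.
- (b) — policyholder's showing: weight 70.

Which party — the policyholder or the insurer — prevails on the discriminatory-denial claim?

policyholder

At Stage 1 the policyholder must meet a more-likely-than-not showing (weight exceeds 52): on (a) the weight is 65, which does exceed 52, so (a) meets the standard; on (b) the weight is 70 less the opposing 17 gives net 53, > 52, so (b) meets the standard.
  All elements met. The burden passes to the insurer.
At Stage 2 the insurer must meet a more-likely-than-not showing (weight exceeds 52): on (c) the weight is 91 less the opposing 32 gives net 59, > 52, so (c) meets the standard; on (d) the weight is 91 less the opposing 10 gives net 81, which does exceed 52, so (d) meets the standard.
  All elements met. The burden passes to the policyholder.
At Stage 3 the policyholder must meet a more-likely-than-not showing (weight exceeds 52): on (e) the weight is 69, > 52, so (e) meets the standard.
  The policyholder carries the last stage.
All stages carried — the policyholder prevails.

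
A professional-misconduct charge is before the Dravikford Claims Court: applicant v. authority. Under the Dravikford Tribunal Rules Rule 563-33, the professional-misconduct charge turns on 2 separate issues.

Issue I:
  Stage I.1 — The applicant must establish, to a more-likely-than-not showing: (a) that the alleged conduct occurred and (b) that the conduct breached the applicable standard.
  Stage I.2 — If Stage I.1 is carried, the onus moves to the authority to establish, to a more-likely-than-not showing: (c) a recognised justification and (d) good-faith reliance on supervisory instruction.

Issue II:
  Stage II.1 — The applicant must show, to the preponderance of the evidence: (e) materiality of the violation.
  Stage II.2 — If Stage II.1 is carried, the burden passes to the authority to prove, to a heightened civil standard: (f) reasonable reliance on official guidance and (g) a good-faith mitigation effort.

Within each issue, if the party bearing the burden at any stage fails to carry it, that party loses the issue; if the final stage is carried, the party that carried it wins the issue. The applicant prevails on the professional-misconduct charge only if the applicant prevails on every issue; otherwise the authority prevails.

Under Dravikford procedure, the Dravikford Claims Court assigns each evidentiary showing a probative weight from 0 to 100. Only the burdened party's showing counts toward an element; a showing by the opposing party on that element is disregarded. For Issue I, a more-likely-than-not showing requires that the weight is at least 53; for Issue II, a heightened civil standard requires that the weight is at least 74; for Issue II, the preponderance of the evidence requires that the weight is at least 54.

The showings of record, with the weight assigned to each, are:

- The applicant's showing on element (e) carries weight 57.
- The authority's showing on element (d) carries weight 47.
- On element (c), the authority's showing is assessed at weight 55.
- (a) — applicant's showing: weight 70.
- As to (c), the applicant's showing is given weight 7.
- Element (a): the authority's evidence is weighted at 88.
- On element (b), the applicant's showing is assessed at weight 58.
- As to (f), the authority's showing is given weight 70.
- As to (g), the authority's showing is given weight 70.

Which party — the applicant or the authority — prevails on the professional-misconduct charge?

applicant

— Issue I —
Stage I.1 — burden on applicant; standard: a more-likely-than-not showing (weight is at least 53).
    (a): 70 (authority's 88 disregarded) ≥ 53 [met]
    (b): 58 ≥ 53 [met]
  All elements met. The burden passes to the authority.
Stage I.2 — burden on authority; standard: a more-likely-than-not showing (weight is at least 53).
    (c): 55 (applicant's 7 disregarded) ≥ 53 [met]
    (d): 47 < 53 [not met]
  The authority does not carry Stage I.2.
So the applicant prevails on this issue.
— Issue II —
Stage II.1 (applicant, the preponderance of the evidence, weight is at least 54): (e) 57 ≥ 54 — meets.
  All elements met. The burden passes to the authority.
Stage II.2 (authority, a heightened civil standard, weight is at least 74): (f) 70 < 74 — fails; (g) 70 < 74 — fails.
  Stage II.2 not carried; the authority fails its burden.
The analysis ends at Stage II.2; the applicant prevails on this issue.
Per-issue: Issue I → applicant; Issue II → applicant. The applicant must prevail on every issue; overall, the applicant prevails.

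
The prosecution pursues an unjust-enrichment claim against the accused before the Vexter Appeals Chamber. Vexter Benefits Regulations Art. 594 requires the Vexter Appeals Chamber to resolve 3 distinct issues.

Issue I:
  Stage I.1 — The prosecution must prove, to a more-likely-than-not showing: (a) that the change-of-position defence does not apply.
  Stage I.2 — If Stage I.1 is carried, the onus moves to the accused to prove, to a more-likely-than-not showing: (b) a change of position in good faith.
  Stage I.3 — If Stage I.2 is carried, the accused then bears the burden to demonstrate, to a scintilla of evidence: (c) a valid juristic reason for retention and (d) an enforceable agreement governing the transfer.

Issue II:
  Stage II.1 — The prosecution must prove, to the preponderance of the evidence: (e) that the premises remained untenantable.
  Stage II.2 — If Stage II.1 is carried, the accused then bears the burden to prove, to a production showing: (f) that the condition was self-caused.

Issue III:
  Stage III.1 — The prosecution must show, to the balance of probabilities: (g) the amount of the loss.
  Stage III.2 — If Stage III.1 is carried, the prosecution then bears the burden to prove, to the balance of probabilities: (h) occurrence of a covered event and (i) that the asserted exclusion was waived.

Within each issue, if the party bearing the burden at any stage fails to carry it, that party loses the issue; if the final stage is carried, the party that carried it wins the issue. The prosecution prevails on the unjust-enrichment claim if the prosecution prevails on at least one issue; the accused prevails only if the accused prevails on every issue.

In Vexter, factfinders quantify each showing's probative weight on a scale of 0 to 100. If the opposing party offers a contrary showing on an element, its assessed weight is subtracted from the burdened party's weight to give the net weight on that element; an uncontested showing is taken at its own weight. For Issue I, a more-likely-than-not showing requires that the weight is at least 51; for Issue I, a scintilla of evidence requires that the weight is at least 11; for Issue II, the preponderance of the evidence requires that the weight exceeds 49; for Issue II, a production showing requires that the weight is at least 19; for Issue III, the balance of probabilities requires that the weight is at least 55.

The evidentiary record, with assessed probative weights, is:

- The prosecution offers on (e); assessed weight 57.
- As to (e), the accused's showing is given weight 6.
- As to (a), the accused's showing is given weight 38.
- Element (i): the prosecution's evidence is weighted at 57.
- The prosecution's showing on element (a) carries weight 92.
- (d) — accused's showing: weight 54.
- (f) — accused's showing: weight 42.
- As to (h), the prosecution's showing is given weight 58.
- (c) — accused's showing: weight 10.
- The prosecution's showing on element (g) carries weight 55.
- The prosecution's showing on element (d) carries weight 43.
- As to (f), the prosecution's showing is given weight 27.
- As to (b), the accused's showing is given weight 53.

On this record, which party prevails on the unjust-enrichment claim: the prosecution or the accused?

prosecution

— Issue I —
At Stage I.1 the prosecution must meet a more-likely-than-not showing (weight is at least 51): on (a) the weight is 92 less the opposing 38 gives net 54, which does reach 51, so (a) meets the standard.
  Stage I.1 carried; the burden shifts to the accused.
At Stage I.2 the accused must meet a more-likely-than-not showing (weight is at least 51): on (b) the weight is 53, which does reach 51, so (b) meets the standard.
  Stage I.2 is satisfied; the accused continues to bear the burden.
At Stage I.3 the accused must meet a scintilla of evidence (weight is at least 11): on (c) the weight is 10, < 11, so (c) does not meet the standard; on (d) the weight is 54 less the opposing 43 gives net 11, ≥ 11, so (d) meets the standard.
  The accused does not carry Stage I.3.
The analysis ends at Stage I.3; the prosecution prevails on this issue.
— Issue II —
Stage II.1 — burden on prosecution; standard: the preponderance of the evidence (weight exceeds 49).
    (e): 57 − 6 = 51 > 49 [met]
  Stage II.1 carried; the burden shifts to the accused.
Stage II.2 — burden on accused; standard: a production showing (weight is at least 19).
    (f): 42 − 27 = 15 < 19 [not met]
  The accused does not carry Stage II.2.
So the prosecution prevails on this issue.
— Issue III —
At Stage III.1 the prosecution must meet the balance of probabilities (weight is at least 55): on (g) the weight is 55, which does reach 55, so (g) meets the standard.
  Stage III.1 carried; the burden remains with the prosecution.
At Stage III.2 the prosecution must meet the balance of probabilities (weight is at least 55): on (h) the weight is 58, which does reach 55, so (h) meets the standard; on (i) the weight is 57, ≥ 55, so (i) meets the standard.
  Stage III.2 carried; the final stage is satisfied.
Every stage carried; the prosecution prevails on this issue.
Per-issue: Issue I → prosecution; Issue II → prosecution; Issue III → prosecution. The prosecution must prevail on at least one issue; overall, the prosecution prevails.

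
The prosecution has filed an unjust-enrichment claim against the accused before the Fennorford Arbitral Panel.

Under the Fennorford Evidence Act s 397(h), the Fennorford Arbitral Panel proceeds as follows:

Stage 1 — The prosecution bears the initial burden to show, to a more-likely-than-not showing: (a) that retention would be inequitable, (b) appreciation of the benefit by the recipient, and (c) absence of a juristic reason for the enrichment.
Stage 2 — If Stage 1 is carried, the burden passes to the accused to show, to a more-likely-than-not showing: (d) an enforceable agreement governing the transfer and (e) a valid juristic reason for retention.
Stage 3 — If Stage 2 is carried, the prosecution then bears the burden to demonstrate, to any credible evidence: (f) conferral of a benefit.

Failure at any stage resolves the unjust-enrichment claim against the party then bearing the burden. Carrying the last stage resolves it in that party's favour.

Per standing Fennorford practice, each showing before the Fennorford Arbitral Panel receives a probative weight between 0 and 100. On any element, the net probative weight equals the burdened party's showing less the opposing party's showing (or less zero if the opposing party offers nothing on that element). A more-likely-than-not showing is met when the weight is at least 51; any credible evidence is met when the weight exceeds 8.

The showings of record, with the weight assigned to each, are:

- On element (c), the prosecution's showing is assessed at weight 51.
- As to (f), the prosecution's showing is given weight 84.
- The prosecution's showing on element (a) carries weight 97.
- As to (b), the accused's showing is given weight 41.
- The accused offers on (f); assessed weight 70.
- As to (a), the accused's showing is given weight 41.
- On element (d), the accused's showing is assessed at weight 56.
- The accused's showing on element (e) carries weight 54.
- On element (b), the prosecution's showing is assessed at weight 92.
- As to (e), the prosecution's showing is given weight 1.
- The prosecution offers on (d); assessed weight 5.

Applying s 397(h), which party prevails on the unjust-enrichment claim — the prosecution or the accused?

prosecution

Stage 1 — burden on prosecution; standard: a more-likely-than-not showing (weight is at least 51).
    (a): 97 − 41 = 56 ≥ 51 [met]
    (b): 92 − 41 = 51 ≥ 51 [met]
    (c): 51 ≥ 51 [met]
  All elements met. The burden passes to the accused.
Stage 2 — burden on accused; standard: a more-likely-than-not showing (weight is at least 51).
    (d): 56 − 5 = 51 ≥ 51 [met]
    (e): 54 − 1 = 53 ≥ 51 [met]
  Stage 2 carried; the burden shifts to the prosecution.
Stage 3 — burden on prosecution; standard: any credible evidence (weight exceeds 8).
    (f): 84 − 70 = 14 > 8 [met]
  All elements met at the final stage.
Every stage carried; the prosecution prevails.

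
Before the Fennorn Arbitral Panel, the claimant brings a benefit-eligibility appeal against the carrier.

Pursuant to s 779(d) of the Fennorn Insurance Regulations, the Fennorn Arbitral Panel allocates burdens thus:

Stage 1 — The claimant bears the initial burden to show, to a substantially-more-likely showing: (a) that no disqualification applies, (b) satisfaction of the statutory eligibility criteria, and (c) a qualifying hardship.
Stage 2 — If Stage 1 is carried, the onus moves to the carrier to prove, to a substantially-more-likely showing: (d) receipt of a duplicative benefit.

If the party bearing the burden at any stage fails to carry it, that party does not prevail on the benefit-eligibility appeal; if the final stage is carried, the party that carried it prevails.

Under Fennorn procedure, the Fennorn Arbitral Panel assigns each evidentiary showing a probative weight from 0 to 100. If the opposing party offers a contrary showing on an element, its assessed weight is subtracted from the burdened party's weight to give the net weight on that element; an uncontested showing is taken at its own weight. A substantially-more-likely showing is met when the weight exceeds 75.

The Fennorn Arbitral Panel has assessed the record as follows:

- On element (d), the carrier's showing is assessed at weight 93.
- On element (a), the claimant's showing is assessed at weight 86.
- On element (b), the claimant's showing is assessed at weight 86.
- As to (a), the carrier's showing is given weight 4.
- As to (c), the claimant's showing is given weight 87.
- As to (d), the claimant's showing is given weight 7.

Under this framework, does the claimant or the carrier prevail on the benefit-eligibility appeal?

carrier

Stage 1 — burden on claimant; standard: a substantially-more-likely showing (weight exceeds 75).
    (a): 86 − 4 = 82 > 75 [met]
    (b): 86 > 75 [met]
    (c): 87 > 75 [met]
  Stage 1 is satisfied; the onus moves to the carrier.
Stage 2 — burden on carrier; standard: a substantially-more-likely showing (weight exceeds 75).
    (d): 93 − 7 = 86 > 75 [met]
  All elements met at the final stage.
With every stage satisfied, the carrier prevails.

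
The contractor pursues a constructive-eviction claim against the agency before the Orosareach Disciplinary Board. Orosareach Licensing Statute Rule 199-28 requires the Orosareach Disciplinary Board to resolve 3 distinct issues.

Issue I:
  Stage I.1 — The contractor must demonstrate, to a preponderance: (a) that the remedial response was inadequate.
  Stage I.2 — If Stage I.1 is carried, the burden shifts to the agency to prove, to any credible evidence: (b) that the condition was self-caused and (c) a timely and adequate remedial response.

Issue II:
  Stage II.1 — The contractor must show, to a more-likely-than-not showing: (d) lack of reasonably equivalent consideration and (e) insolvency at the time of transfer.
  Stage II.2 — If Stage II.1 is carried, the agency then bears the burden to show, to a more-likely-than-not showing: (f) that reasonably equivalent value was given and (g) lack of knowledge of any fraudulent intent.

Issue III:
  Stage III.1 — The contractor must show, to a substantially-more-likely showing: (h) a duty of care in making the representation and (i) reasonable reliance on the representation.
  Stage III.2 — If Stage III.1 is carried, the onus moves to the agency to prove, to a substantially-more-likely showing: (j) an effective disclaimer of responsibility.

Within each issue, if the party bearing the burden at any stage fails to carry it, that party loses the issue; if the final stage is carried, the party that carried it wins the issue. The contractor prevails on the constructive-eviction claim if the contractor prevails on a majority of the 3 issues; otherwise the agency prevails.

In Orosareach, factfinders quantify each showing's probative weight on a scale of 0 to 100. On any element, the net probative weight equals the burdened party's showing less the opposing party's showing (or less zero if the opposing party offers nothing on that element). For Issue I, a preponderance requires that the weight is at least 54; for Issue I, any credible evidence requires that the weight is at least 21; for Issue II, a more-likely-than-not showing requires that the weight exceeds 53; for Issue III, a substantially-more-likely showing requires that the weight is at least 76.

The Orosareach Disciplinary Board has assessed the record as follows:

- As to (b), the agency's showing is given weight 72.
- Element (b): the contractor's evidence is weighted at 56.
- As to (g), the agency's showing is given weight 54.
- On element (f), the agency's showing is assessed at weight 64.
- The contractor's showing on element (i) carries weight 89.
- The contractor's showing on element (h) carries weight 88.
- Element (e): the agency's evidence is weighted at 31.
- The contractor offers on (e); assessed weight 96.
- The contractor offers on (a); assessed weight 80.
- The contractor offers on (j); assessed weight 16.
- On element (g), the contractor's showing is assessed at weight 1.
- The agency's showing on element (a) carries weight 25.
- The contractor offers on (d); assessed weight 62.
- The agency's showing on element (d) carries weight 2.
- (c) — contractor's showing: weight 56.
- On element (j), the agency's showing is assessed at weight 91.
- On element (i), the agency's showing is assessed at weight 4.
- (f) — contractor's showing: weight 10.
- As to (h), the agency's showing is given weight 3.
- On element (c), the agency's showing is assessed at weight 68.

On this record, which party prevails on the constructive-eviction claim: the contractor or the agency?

contractor

— Issue I —
Stage I.1 (contractor, a preponderance, weight is at least 54): (a) net 80−25=55 ≥ 54 — meets.
  Stage I.1 carried; the burden shifts to the agency.
Stage I.2 (agency, any credible evidence, weight is at least 21): (b) net 72−56=16 < 21 — fails; (c) net 68−56=12 < 21 — fails.
  The agency does not carry Stage I.2.
The analysis ends at Stage I.2; the contractor prevails on this issue.
— Issue II —
Stage II.1 (contractor, a more-likely-than-not showing, weight exceeds 53): (d) net 62−2=60 > 53 — meets; (e) net 96−31=65 > 53 — meets.
  Stage II.1 carried; the burden shifts to the agency.
Stage II.2 (agency, a more-likely-than-not showing, weight exceeds 53): (f) net 64−10=54 > 53 — meets; (g) net 54−1=53 ≤ 53 — fails.
  Not every element is met, so the agency fails to carry Stage II.2.
So the contractor prevails on this issue.
— Issue III —
Stage III.1 (contractor, a substantially-more-likely showing, weight is at least 76): (h) net 88−3=85 ≥ 76 — meets; (i) net 89−4=85 ≥ 76 — meets.
  Stage III.1 carried; the burden shifts to the agency.
Stage III.2 (agency, a substantially-more-likely showing, weight is at least 76): (j) net 91−16=75 < 76 — fails.
  The agency does not carry Stage III.2.
The analysis ends at Stage III.2; the contractor prevails on this issue.
Per-issue: Issue I → contractor; Issue II → contractor; Issue III → contractor. The contractor must prevail on a majority of issues; overall, the contractor prevails.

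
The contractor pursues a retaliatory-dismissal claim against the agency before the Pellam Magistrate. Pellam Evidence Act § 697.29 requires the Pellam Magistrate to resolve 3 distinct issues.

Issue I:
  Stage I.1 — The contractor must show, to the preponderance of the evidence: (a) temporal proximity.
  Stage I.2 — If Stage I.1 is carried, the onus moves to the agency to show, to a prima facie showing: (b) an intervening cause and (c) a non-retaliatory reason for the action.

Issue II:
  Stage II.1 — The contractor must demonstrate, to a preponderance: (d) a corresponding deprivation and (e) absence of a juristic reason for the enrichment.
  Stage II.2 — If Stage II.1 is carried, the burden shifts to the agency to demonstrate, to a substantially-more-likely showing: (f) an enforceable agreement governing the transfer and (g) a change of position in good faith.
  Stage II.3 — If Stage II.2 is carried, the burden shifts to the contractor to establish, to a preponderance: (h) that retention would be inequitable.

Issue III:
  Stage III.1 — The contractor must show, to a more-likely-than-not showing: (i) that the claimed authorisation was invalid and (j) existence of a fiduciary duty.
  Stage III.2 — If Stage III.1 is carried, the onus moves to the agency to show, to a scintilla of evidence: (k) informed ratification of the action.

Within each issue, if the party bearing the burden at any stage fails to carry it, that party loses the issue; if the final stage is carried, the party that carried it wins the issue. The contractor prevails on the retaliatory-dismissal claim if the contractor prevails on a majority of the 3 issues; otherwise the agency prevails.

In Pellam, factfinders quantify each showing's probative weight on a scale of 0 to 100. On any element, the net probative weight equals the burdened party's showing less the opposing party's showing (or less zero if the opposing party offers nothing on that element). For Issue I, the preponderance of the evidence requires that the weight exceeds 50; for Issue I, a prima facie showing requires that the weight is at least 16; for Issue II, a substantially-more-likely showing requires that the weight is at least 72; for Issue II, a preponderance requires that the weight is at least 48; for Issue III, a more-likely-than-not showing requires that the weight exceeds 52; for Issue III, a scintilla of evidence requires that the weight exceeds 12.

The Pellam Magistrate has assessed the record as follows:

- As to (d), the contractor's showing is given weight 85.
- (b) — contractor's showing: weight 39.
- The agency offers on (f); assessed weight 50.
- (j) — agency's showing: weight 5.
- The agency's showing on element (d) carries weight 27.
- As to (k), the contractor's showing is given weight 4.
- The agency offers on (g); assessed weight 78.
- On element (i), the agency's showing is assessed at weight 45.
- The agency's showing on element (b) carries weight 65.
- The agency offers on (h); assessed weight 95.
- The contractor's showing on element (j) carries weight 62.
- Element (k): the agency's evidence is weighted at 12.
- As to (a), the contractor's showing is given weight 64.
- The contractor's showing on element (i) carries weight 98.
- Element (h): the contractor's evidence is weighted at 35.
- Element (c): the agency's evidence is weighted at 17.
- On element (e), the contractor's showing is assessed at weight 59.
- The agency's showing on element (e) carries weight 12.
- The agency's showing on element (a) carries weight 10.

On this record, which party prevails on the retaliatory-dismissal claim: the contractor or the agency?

agency

— Issue I —
Stage I.1 (contractor, the preponderance of the evidence, weight exceeds 50): (a) net 64−10=54 > 50 — meets.
  Stage I.1 carried; the burden shifts to the agency.
Stage I.2 (agency, a prima facie showing, weight is at least 16): (b) net 65−39=26 ≥ 16 — meets; (c) 17 ≥ 16 — meets.
  Stage I.2 carried; the final stage is satisfied.
All stages carried — the agency prevails on this issue.
— Issue II —
Stage II.1 — burden on contractor; standard: a preponderance (weight is at least 48).
    (d): 85 − 27 = 58 ≥ 48 [met]
    (e): 59 − 12 = 47 < 48 [not met]
  Not every element is met, so the contractor fails to carry Stage II.1.
The analysis ends at Stage II.1; the agency prevails on this issue.
— Issue III —
Stage III.1 (contractor, a more-likely-than-not showing, weight exceeds 52): (i) net 98−45=53 > 52 — meets; (j) net 62−5=57 > 52 — meets.
  The contractor carries Stage III.1; the agency now bears the burden.
Stage III.2 (agency, a scintilla of evidence, weight exceeds 12): (k) net 12−4=8 ≤ 12 — fails.
  Stage III.2 not carried; the agency fails its burden.
The analysis ends at Stage III.2; the contractor prevails on this issue.
Per-issue: Issue I → agency; Issue II → agency; Issue III → contractor. The contractor must prevail on a majority of issues; overall, the agency prevails.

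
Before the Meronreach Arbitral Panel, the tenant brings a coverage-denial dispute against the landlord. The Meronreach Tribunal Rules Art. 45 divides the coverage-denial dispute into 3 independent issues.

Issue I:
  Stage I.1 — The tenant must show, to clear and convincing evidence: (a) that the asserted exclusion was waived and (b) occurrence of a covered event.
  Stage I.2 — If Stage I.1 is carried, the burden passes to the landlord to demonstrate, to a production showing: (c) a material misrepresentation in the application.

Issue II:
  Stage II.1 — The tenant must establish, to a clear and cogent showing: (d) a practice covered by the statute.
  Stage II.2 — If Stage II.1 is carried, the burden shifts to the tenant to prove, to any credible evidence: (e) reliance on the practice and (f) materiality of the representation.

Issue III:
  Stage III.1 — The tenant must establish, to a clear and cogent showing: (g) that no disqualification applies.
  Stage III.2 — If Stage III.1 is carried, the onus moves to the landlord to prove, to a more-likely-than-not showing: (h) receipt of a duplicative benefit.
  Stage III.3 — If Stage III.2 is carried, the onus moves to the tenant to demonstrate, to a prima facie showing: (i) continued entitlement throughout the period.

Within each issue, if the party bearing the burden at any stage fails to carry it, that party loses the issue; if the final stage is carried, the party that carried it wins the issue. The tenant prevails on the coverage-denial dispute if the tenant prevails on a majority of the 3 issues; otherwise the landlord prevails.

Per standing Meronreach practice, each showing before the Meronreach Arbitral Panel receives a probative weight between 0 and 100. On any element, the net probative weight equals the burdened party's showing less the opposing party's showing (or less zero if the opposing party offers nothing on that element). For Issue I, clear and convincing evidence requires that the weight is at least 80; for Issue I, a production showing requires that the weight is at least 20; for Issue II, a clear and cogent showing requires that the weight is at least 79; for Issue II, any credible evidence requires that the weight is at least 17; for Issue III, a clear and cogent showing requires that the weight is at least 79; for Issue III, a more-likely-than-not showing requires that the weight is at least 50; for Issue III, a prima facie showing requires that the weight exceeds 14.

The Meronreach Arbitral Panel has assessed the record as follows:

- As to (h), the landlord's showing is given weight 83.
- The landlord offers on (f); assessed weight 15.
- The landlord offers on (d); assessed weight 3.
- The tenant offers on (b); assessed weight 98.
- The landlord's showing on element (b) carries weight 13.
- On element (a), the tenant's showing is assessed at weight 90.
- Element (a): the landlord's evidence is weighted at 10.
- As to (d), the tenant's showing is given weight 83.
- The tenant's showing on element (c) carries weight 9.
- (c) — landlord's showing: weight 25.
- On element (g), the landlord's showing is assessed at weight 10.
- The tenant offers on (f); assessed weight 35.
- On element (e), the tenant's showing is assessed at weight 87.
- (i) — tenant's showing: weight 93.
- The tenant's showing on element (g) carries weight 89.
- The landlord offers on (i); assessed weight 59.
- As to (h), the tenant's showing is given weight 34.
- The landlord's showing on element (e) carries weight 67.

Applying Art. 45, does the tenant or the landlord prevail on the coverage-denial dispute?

— Issue I —
Stage I.1 (tenant, clear and convincing evidence, weight is at least 80): (a) net 90−10=80 ≥ 80 — meets; (b) net 98−13=85 ≥ 80 — meets.
  All elements met. The burden passes to the landlord.
Stage I.2 (landlord, a production showing, weight is at least 20): (c) net 25−9=16 < 20 — fails.
  The landlord does not carry Stage I.2.
The tenant prevails on this issue.
— Issue II —
Stage II.1 (tenant, a clear and cogent showing, weight is at least 79): (d) net 83−3=80 ≥ 79 — meets.
  Stage II.1 is satisfied; the tenant continues to bear the burden.
Stage II.2 (tenant, any credible evidence, weight is at least 17): (e) net 87−67=20 ≥ 17 — meets; (f) net 35−15=20 ≥ 17 — meets.
  All elements met at the final stage.
With every stage satisfied, the tenant prevails on this issue.
— Issue III —
Stage III.1 — burden on tenant; standard: a clear and cogent showing (weight is at least 79).
    (g): 89 − 10 = 79 ≥ 79 [met]
  The tenant carries Stage III.1; the landlord now bears the burden.
Stage III.2 — burden on landlord; standard: a more-likely-than-not showing (weight is at least 50).
    (h): 83 − 34 = 49 < 50 [not met]
  Not every element is met, so the landlord fails to carry Stage III.2.
So the tenant prevails on this issue.
Per-issue: Issue I → tenant; Issue II → tenant; Issue III → tenant. The tenant must prevail on a majority of issues; overall, the tenant prevails.

tenant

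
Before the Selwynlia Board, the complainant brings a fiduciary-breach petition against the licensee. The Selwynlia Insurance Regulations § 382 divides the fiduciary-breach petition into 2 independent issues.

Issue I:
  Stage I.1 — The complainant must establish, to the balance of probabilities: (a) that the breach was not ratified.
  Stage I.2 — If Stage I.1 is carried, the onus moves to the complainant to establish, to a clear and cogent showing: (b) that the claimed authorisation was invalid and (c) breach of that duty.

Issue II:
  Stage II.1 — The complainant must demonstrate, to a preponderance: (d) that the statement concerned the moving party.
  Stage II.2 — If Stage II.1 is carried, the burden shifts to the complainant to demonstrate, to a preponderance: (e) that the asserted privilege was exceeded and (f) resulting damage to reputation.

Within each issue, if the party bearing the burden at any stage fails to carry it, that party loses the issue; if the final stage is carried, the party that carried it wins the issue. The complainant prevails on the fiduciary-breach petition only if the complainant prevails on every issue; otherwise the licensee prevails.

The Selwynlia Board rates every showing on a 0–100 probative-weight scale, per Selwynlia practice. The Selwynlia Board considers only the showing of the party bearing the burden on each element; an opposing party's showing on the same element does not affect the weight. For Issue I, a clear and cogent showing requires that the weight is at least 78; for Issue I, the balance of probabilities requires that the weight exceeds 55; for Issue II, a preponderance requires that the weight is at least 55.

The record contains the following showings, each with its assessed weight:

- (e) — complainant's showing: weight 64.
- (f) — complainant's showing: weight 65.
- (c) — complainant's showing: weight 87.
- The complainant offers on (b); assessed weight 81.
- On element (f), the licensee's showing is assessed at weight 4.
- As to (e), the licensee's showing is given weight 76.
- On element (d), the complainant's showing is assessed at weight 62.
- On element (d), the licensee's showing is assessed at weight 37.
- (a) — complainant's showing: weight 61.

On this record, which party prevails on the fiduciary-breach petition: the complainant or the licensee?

— Issue I —
At Stage I.1 the complainant must meet the balance of probabilities (weight exceeds 55): on (a) the weight is 61, > 55, so (a) meets the standard.
  All elements met. The complainant retains the burden for Stage I.2.
At Stage I.2 the complainant must meet a clear and cogent showing (weight is at least 78): on (b) the weight is 81, which does reach 78, so (b) meets the standard; on (c) the weight is 87, which does reach 78, so (c) meets the standard.
  All elements met at the final stage.
All stages carried — the complainant prevails on this issue.
— Issue II —
Stage II.1 (complainant, a preponderance, weight is at least 55): (d) 62 (licensee's 37 disregarded) ≥ 55 — meets.
  Stage II.1 carried; the burden remains with the complainant.
Stage II.2 (complainant, a preponderance, weight is at least 55): (e) 64 (licensee's 76 disregarded) ≥ 55 — meets; (f) 65 (licensee's 4 disregarded) ≥ 55 — meets.
  Stage II.2 carried; the final stage is satisfied.
All stages carried — the complainant prevails on this issue.
Per-issue: Issue I → complainant; Issue II → complainant. The complainant must prevail on every issue; overall, the complainant prevails.

complainant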